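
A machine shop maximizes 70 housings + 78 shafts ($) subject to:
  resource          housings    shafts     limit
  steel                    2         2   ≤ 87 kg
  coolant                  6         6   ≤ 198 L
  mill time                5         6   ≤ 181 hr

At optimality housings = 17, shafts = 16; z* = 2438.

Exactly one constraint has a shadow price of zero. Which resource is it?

steel: 66/87 (slack 21)
coolant: 198/198 (binding)
mill time: 181/181 (binding)
By complementary slackness, a constraint with positive slack has shadow price 0 → steel.

steel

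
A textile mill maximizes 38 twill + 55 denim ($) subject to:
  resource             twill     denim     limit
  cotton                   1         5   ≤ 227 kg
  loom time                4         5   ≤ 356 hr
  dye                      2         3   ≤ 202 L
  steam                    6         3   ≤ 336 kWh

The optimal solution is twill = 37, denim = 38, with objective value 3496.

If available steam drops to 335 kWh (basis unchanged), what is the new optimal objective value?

3491

Binding: cotton and steam. Non-binding: loom time (18 unused), dye (14 unused).
Slack constraints have shadow price 0 (complementary slackness).
The binding rows give the dual system: 1·y_cotton + 6·y_steam = 38 and 5·y_cotton + 3·y_steam = 55.
This yields shadow prices y_cotton = 8, y_steam = 5.
Δz = y_steam·Δb = 5 × (-1) = -5, so new z* = 3496 − 5 = 3491.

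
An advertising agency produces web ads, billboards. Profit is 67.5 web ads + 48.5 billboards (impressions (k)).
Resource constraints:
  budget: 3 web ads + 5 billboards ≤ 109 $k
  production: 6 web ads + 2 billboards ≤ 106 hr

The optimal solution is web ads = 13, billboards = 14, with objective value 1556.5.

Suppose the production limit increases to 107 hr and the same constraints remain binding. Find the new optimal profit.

Both budget and production are binding at x*.
The binding rows give the dual system: 3·y_budget + 6·y_production = 67.5 and 5·y_budget + 2·y_production = 48.5.
This yields shadow prices y_budget = 6.5, y_production = 8.
Δz = y_production·Δb = 8 × (1) = 8, so new z* = 1556.5 + 8 = 1564.5.

1564.5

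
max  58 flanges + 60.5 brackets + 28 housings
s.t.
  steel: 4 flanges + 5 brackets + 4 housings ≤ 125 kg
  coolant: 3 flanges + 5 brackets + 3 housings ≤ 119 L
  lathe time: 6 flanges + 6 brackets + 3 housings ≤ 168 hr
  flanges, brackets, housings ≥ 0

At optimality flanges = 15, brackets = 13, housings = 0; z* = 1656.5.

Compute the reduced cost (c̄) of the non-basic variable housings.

-6

At the optimum: steel uses 125 of 125 (binding); coolant uses 110 of 119 (slack = 9); lathe time uses 168 of 168 (binding).
Slack constraints have shadow price 0 (complementary slackness).
Dual feasibility on the basic columns requires 4·y_steel + 6·y_lathe time = 58, 5·y_steel + 6·y_lathe time = 60.5.
→ y_steel = 2.5 and y_lathe time = 8.
Reduced cost of housings: c₃ − yᵀa₃ = 28 − (2.5·4 + 8·3) = 28 − 34 = -6.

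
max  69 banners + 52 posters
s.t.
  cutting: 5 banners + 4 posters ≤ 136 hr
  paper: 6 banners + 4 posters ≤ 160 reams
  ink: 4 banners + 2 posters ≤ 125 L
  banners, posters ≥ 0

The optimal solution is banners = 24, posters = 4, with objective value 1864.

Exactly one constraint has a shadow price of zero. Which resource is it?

cutting: 136/136 (binding)
paper: 160/160 (binding)
ink: 104/125 (slack 21)
By complementary slackness, a constraint with positive slack has shadow price 0 → ink.

ink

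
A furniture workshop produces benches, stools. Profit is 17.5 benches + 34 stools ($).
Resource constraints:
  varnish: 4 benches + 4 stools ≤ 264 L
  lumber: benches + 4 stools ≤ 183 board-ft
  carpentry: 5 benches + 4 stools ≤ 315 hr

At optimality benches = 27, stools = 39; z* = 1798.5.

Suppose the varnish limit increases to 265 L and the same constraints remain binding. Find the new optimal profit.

At the optimum: varnish uses 264 of 264 (binding); lumber uses 183 of 183 (binding); carpentry uses 291 of 315 (slack = 24).
Since carpentry is not tight, its dual is 0.
Dual feasibility on the basic columns requires 4·y_varnish + 1·y_lumber = 17.5, 4·y_varnish + 4·y_lumber = 34.
→ y_varnish = 3 and y_lumber = 5.5.
Δz = y_varnish·Δb = 3 × (1) = 3, so new z* = 1798.5 + 3 = 1801.5.

1801.5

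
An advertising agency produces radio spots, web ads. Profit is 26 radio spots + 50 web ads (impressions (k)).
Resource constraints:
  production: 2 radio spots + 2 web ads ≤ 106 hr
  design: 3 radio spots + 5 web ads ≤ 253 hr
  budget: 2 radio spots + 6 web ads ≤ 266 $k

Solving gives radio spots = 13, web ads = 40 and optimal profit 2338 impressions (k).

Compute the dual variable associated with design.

0

At the optimum: production uses 106 of 106 (binding); design uses 239 of 253 (slack = 14); budget uses 266 of 266 (binding).
Slack constraints have shadow price 0 (complementary slackness).
Dual feasibility on the basic columns requires 2·y_production + 2·y_budget = 26, 2·y_production + 6·y_budget = 50.
Solving: y_production = 7, y_budget = 6.
Shadow price of design = 0.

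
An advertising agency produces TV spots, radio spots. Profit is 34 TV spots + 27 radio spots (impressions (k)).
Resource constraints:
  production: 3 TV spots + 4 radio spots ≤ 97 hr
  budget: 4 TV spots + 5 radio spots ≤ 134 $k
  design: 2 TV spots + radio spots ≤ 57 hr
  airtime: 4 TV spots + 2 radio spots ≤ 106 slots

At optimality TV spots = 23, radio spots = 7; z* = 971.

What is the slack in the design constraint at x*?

4

design used = 2·23 + 1·7 = 53; slack = 57 − 53 = 4.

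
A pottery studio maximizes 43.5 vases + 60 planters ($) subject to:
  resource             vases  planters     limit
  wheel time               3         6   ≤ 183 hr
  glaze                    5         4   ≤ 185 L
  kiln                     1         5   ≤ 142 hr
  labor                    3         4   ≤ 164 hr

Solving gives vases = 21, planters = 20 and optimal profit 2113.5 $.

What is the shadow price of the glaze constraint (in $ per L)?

4.5

Binding: wheel time and glaze. Non-binding: kiln (21 unused), labor (21 unused).
Slack constraints have shadow price 0 (complementary slackness).
The binding rows give the dual system: 3·y_wheel time + 5·y_glaze = 43.5 and 6·y_wheel time + 4·y_glaze = 60.
Solving: y_wheel time = 7, y_glaze = 4.5.
Shadow price of glaze = 4.5.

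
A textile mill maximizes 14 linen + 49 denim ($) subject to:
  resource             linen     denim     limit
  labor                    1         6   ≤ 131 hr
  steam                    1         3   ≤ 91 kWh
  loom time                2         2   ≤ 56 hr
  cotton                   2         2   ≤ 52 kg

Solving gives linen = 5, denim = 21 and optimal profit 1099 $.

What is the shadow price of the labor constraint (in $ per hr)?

Check each constraint at x*: labor 131/131 (tight); steam 68/91 (slack 23); loom time 52/56 (slack 4); cotton 52/52 (tight).
Since steam, loom time are not tight, their duals are 0.
The binding rows give the dual system: 1·y_labor + 2·y_cotton = 14 and 6·y_labor + 2·y_cotton = 49.
This yields shadow prices y_labor = 7, y_cotton = 3.5.
Shadow price of labor = 7.

7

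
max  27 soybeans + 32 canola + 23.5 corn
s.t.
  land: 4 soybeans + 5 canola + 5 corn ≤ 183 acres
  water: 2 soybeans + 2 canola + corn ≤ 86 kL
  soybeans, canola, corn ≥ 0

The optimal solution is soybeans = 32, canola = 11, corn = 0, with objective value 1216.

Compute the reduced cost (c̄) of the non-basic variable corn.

At the optimum: land uses 183 of 183 (binding); water uses 86 of 86 (binding).
Dual feasibility on the basic columns requires 4·y_land + 2·y_water = 27, 5·y_land + 2·y_water = 32.
Solving: y_land = 5, y_water = 3.5.
Reduced cost of corn: c₃ − yᵀa₃ = 23.5 − (5·5 + 3.5·1) = 23.5 − 28.5 = -5.

-5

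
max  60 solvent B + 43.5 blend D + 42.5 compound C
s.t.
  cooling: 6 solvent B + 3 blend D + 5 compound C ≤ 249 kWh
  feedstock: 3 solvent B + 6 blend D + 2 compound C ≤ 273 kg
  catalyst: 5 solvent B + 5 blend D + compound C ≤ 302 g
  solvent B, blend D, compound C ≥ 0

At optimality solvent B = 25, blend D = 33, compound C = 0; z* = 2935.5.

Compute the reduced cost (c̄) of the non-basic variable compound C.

At the optimum: cooling uses 249 of 249 (binding); feedstock uses 273 of 273 (binding); catalyst uses 290 of 302 (slack = 12).
Since catalyst is not tight, its dual is 0.
The binding rows give the dual system: 6·y_cooling + 3·y_feedstock = 60 and 3·y_cooling + 6·y_feedstock = 43.5.
This yields shadow prices y_cooling = 8.5, y_feedstock = 3.
Reduced cost of compound C: c₃ − yᵀa₃ = 42.5 − (8.5·5 + 3·2) = 42.5 − 48.5 = -6.

-6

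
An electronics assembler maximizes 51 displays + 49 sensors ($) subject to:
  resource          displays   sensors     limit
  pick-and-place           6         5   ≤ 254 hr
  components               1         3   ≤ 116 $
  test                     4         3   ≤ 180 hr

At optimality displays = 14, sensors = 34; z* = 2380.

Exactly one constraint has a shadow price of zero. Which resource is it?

test

pick-and-place: 254/254 (binding)
components: 116/116 (binding)
test: 158/180 (slack 22)
By complementary slackness, a constraint with positive slack has shadow price 0 → test.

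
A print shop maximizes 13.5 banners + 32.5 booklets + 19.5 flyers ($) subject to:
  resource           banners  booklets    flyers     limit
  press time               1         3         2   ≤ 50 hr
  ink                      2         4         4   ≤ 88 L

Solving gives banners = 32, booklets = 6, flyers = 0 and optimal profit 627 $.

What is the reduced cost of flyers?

Both press time and ink are binding at x*.
From A_Bᵀ y = c: 1·y_press time + 2·y_ink = 13.5; 3·y_press time + 4·y_ink = 32.5.
→ y_press time = 5.5 and y_ink = 4.
Reduced cost of flyers: c₃ − yᵀa₃ = 19.5 − (5.5·2 + 4·4) = 19.5 − 27 = -7.5.

-7.5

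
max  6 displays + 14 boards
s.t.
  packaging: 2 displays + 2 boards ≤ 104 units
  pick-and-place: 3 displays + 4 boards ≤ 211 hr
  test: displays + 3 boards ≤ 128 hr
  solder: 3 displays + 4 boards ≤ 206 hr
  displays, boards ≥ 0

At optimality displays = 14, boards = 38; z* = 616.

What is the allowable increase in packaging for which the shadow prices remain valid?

Binding constraints: packaging, test. The basis is B = [[2,2],[1,3]] with det 4.
Per unit increase in packaging, x* moves by d = (0.75, -0.25).
The basis stays optimal until solder becomes binding; allowable increase = 9.6 units.

9.6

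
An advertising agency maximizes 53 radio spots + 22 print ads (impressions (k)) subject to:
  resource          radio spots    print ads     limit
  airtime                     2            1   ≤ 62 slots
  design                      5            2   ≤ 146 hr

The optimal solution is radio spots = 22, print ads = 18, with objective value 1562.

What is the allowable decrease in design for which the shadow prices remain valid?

Binding constraints: airtime, design. The basis is B = [[2,1],[5,2]] with det -1.
Per unit decrease in design, x* moves by d = (-1, 2).
The basis stays optimal until radio spots reaches 0; allowable decrease = 22 hr.

22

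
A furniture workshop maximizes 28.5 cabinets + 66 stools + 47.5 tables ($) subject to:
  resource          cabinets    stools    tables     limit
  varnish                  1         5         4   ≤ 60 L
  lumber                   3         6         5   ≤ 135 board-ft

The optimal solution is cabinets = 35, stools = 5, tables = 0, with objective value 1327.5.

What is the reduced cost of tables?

-7

Check each constraint at x*: varnish 60/60 (tight); lumber 135/135 (tight).
The binding rows give the dual system: 1·y_varnish + 3·y_lumber = 28.5 and 5·y_varnish + 6·y_lumber = 66.
→ y_varnish = 3 and y_lumber = 8.5.
Reduced cost of tables: c₃ − yᵀa₃ = 47.5 − (3·4 + 8.5·5) = 47.5 − 54.5 = -7.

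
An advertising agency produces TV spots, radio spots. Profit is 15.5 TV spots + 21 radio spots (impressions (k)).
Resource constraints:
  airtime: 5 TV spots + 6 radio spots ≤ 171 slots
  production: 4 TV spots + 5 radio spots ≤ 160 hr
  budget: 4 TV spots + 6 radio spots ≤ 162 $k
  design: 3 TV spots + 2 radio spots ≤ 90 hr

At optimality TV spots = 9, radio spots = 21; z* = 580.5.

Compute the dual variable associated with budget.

Binding: airtime and budget. Non-binding: production (19 unused), design (21 unused).
Since production, design are not tight, their duals are 0.
Dual feasibility on the basic columns requires 5·y_airtime + 4·y_budget = 15.5, 6·y_airtime + 6·y_budget = 21.
Solving: y_airtime = 1.5, y_budget = 2.
Shadow price of budget = 2.

2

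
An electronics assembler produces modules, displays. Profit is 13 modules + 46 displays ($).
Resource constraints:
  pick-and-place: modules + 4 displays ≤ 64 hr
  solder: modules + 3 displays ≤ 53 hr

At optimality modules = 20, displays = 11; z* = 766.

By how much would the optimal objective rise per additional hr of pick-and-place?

Check each constraint at x*: pick-and-place 64/64 (tight); solder 53/53 (tight).
The binding rows give the dual system: 1·y_pick-and-place + 1·y_solder = 13 and 4·y_pick-and-place + 3·y_solder = 46.
This yields shadow prices y_pick-and-place = 7, y_solder = 6.
Shadow price of pick-and-place = 7.

7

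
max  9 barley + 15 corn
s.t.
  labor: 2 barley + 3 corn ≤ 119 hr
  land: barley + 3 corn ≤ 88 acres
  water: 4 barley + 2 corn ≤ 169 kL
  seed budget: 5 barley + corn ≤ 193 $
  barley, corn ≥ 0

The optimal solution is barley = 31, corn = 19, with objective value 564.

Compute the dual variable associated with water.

0

Binding: labor and land. Non-binding: water (7 unused), seed budget (19 unused).
Slack constraints have shadow price 0 (complementary slackness).
From A_Bᵀ y = c: 2·y_labor + 1·y_land = 9; 3·y_labor + 3·y_land = 15.
Solving: y_labor = 4, y_land = 1.
Shadow price of water = 0.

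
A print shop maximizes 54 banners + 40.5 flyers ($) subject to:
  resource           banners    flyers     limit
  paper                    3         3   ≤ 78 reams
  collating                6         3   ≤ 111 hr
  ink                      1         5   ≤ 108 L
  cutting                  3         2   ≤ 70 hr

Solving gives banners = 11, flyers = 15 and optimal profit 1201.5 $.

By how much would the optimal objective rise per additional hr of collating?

4.5

Binding: paper and collating. Non-binding: ink (22 unused), cutting (7 unused).
By complementary slackness, y = 0 for the non-binding constraints.
From A_Bᵀ y = c: 3·y_paper + 6·y_collating = 54; 3·y_paper + 3·y_collating = 40.5.
Solving: y_paper = 9, y_collating = 4.5.
Shadow price of collating = 4.5.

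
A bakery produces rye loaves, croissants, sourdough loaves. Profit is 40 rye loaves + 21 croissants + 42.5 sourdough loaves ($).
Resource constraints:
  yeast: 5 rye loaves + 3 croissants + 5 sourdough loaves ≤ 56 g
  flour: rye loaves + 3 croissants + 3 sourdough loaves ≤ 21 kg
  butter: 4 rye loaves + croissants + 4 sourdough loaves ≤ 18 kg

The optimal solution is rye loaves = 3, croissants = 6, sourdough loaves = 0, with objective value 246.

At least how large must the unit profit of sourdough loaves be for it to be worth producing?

Binding: flour and butter. Non-binding: yeast (23 unused).
Slack constraints have shadow price 0 (complementary slackness).
Dual feasibility on the basic columns requires 1·y_flour + 4·y_butter = 40, 3·y_flour + 1·y_butter = 21.
→ y_flour = 4 and y_butter = 9.
sourdough loaves enters the basis when its profit ≥ yᵀa₃ = 4·3 + 9·4 = 48.

48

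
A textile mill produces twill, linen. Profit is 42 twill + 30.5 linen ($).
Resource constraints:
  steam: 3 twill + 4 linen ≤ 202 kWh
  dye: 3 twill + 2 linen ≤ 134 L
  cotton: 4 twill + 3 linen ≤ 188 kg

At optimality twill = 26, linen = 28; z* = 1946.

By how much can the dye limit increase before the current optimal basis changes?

Binding constraints: dye, cotton. The basis is B = [[3,2],[4,3]] with det 1.
Per unit increase in dye, x* moves by d = (3, -4).
The basis stays optimal until linen reaches 0; allowable increase = 7 L.

7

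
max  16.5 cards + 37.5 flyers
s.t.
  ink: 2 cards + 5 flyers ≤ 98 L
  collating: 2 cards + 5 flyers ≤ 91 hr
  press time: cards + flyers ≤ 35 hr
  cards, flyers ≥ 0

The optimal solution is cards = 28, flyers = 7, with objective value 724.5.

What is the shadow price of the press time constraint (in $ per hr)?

At the optimum: ink uses 91 of 98 (slack = 7); collating uses 91 of 91 (binding); press time uses 35 of 35 (binding).
By complementary slackness, y = 0 for the non-binding constraint.
The binding rows give the dual system: 2·y_collating + 1·y_press time = 16.5 and 5·y_collating + 1·y_press time = 37.5.
Solving: y_collating = 7, y_press time = 2.5.
Shadow price of press time = 2.5.

2.5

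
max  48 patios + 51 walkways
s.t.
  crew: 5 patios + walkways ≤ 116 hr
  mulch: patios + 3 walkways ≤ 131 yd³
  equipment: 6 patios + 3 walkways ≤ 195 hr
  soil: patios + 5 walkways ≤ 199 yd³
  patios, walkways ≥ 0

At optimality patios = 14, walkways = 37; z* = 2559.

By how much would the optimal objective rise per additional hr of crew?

0

At the optimum: crew uses 107 of 116 (slack = 9); mulch uses 125 of 131 (slack = 6); equipment uses 195 of 195 (binding); soil uses 199 of 199 (binding).
By complementary slackness, y = 0 for the non-binding constraints.
From A_Bᵀ y = c: 6·y_equipment + 1·y_soil = 48; 3·y_equipment + 5·y_soil = 51.
This yields shadow prices y_equipment = 7, y_soil = 6.
Shadow price of crew = 0.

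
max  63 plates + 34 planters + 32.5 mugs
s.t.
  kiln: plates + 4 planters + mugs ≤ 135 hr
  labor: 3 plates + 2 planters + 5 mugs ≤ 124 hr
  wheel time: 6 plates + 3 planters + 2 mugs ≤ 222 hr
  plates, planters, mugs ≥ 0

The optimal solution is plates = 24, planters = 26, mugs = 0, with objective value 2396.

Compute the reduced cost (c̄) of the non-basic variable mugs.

At the optimum: kiln uses 128 of 135 (slack = 7); labor uses 124 of 124 (binding); wheel time uses 222 of 222 (binding).
By complementary slackness, y = 0 for the non-binding constraint.
Dual feasibility on the basic columns requires 3·y_labor + 6·y_wheel time = 63, 2·y_labor + 3·y_wheel time = 34.
This yields shadow prices y_labor = 5, y_wheel time = 8.
Reduced cost of mugs: c₃ − yᵀa₃ = 32.5 − (5·5 + 8·2) = 32.5 − 41 = -8.5.

-8.5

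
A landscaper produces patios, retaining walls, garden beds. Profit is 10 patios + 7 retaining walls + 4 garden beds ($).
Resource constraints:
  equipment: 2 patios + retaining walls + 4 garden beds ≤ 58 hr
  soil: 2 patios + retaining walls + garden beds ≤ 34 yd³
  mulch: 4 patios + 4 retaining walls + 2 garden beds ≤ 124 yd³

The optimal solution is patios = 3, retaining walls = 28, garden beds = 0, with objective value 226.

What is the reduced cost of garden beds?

-1

Binding: soil and mulch. Non-binding: equipment (24 unused).
Since equipment is not tight, its dual is 0.
From A_Bᵀ y = c: 2·y_soil + 4·y_mulch = 10; 1·y_soil + 4·y_mulch = 7.
Solving: y_soil = 3, y_mulch = 1.
Reduced cost of garden beds: c₃ − yᵀa₃ = 4 − (3·1 + 1·2) = 4 − 5 = -1.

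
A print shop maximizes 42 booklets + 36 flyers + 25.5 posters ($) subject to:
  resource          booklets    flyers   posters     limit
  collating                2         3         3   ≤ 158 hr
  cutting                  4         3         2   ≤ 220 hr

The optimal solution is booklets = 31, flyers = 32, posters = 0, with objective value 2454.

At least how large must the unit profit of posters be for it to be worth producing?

27

Both collating and cutting are binding at x*.
From A_Bᵀ y = c: 2·y_collating + 4·y_cutting = 42; 3·y_collating + 3·y_cutting = 36.
This yields shadow prices y_collating = 3, y_cutting = 9.
posters enters the basis when its profit ≥ yᵀa₃ = 3·3 + 9·2 = 27.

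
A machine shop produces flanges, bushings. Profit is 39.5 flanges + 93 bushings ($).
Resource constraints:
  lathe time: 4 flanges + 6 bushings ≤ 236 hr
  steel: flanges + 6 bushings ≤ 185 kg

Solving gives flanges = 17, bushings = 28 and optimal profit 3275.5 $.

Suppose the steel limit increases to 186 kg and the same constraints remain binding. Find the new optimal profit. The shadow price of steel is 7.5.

Δb = 1, so new z* = 3275.5 + (7.5)·(1) = 3275.5 + 7.5 = 3283.

3283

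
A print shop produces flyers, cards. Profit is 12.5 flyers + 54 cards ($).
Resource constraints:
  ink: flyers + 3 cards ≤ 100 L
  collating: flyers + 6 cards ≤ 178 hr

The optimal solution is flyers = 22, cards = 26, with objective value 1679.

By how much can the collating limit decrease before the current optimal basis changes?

78

Binding constraints: ink, collating. The basis is B = [[1,3],[1,6]] with det 3.
Per unit decrease in collating, x* moves by d = (1, -0.3333).
The basis stays optimal until cards reaches 0; allowable decrease = 78 hr.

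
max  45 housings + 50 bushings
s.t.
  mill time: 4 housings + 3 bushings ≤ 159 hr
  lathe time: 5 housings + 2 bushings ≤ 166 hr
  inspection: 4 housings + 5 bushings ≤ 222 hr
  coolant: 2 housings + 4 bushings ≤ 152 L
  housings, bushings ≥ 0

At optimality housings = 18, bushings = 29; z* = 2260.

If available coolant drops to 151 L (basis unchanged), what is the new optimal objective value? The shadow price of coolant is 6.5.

Δb = -1, so new z* = 2260 + (6.5)·(-1) = 2260 − 6.5 = 2253.5.

2253.5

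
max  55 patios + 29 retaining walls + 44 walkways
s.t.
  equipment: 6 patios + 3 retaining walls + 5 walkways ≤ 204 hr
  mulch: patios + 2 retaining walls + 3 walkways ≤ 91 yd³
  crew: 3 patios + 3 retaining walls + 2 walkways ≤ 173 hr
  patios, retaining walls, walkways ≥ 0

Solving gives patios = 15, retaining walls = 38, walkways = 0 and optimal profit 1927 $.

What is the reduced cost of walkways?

At the optimum: equipment uses 204 of 204 (binding); mulch uses 91 of 91 (binding); crew uses 159 of 173 (slack = 14).
Since crew is not tight, its dual is 0.
The binding rows give the dual system: 6·y_equipment + 1·y_mulch = 55 and 3·y_equipment + 2·y_mulch = 29.
→ y_equipment = 9 and y_mulch = 1.
Reduced cost of walkways: c₃ − yᵀa₃ = 44 − (9·5 + 1·3) = 44 − 48 = -4.

-4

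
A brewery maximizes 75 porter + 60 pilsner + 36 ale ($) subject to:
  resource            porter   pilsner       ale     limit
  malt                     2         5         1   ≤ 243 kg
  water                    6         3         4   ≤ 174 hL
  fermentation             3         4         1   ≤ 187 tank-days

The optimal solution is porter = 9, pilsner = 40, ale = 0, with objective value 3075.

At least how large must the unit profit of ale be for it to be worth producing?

At the optimum: malt uses 218 of 243 (slack = 25); water uses 174 of 174 (binding); fermentation uses 187 of 187 (binding).
Since malt is not tight, its dual is 0.
Dual feasibility on the basic columns requires 6·y_water + 3·y_fermentation = 75, 3·y_water + 4·y_fermentation = 60.
Solving: y_water = 8, y_fermentation = 9.
ale enters the basis when its profit ≥ yᵀa₃ = 8·4 + 9·1 = 41.

41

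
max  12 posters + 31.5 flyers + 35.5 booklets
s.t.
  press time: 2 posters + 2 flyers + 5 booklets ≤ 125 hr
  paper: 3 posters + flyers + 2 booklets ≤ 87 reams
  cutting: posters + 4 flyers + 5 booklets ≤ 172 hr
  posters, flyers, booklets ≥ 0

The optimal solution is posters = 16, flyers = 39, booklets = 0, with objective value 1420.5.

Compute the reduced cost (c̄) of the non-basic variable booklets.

-5

Binding: paper and cutting. Non-binding: press time (15 unused).
Slack constraints have shadow price 0 (complementary slackness).
The binding rows give the dual system: 3·y_paper + 1·y_cutting = 12 and 1·y_paper + 4·y_cutting = 31.5.
Solving: y_paper = 1.5, y_cutting = 7.5.
Reduced cost of booklets: c₃ − yᵀa₃ = 35.5 − (1.5·2 + 7.5·5) = 35.5 − 40.5 = -5.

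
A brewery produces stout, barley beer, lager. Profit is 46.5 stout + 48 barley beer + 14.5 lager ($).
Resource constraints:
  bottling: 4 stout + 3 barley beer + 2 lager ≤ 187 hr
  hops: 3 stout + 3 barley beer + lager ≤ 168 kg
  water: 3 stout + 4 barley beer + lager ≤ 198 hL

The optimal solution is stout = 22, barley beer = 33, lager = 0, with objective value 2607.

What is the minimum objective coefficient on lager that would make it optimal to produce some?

Check each constraint at x*: bottling 187/187 (tight); hops 165/168 (slack 3); water 198/198 (tight).
By complementary slackness, y = 0 for the non-binding constraint.
The binding rows give the dual system: 4·y_bottling + 3·y_water = 46.5 and 3·y_bottling + 4·y_water = 48.
This yields shadow prices y_bottling = 6, y_water = 7.5.
lager enters the basis when its profit ≥ yᵀa₃ = 6·2 + 7.5·1 = 19.5.

19.5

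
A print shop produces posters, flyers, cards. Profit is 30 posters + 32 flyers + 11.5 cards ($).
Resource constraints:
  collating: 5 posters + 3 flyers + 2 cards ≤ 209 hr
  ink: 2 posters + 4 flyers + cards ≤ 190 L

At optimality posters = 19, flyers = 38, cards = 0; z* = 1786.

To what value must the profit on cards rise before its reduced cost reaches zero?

At the optimum: collating uses 209 of 209 (binding); ink uses 190 of 190 (binding).
From A_Bᵀ y = c: 5·y_collating + 2·y_ink = 30; 3·y_collating + 4·y_ink = 32.
→ y_collating = 4 and y_ink = 5.
cards enters the basis when its profit ≥ yᵀa₃ = 4·2 + 5·1 = 13.

13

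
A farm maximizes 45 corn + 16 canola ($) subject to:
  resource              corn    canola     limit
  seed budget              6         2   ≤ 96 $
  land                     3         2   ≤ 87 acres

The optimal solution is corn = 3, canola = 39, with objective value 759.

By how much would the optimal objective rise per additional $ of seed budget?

Check each constraint at x*: seed budget 96/96 (tight); land 87/87 (tight).
The binding rows give the dual system: 6·y_seed budget + 3·y_land = 45 and 2·y_seed budget + 2·y_land = 16.
Solving: y_seed budget = 7, y_land = 1.
Shadow price of seed budget = 7.

7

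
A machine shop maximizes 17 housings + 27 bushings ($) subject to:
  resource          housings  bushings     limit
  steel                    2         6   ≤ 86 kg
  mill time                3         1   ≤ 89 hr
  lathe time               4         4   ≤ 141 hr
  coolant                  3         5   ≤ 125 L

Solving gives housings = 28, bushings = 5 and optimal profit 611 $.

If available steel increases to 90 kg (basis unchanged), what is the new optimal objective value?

Binding: steel and mill time. Non-binding: lathe time (9 unused), coolant (16 unused).
Since lathe time, coolant are not tight, their duals are 0.
From A_Bᵀ y = c: 2·y_steel + 3·y_mill time = 17; 6·y_steel + 1·y_mill time = 27.
This yields shadow prices y_steel = 4, y_mill time = 3.
Δz = y_steel·Δb = 4 × (4) = 16, so new z* = 611 + 16 = 627.

627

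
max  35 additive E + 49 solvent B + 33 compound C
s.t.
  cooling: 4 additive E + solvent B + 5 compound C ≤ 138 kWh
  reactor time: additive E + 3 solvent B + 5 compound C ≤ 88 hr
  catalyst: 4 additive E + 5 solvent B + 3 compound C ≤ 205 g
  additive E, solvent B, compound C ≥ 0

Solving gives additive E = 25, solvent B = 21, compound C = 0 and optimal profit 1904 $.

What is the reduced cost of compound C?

Check each constraint at x*: cooling 121/138 (slack 17); reactor time 88/88 (tight); catalyst 205/205 (tight).
Since cooling is not tight, its dual is 0.
From A_Bᵀ y = c: 1·y_reactor time + 4·y_catalyst = 35; 3·y_reactor time + 5·y_catalyst = 49.
→ y_reactor time = 3 and y_catalyst = 8.
Reduced cost of compound C: c₃ − yᵀa₃ = 33 − (3·5 + 8·3) = 33 − 39 = -6.

-6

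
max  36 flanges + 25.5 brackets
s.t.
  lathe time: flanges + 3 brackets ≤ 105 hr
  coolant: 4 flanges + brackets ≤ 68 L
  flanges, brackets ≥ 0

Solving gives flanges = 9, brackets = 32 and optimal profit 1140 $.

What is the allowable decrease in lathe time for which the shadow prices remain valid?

Binding constraints: lathe time, coolant. The basis is B = [[1,3],[4,1]] with det -11.
Per unit decrease in lathe time, x* moves by d = (0.0909, -0.3636).
The basis stays optimal until brackets reaches 0; allowable decrease = 88 hr.

88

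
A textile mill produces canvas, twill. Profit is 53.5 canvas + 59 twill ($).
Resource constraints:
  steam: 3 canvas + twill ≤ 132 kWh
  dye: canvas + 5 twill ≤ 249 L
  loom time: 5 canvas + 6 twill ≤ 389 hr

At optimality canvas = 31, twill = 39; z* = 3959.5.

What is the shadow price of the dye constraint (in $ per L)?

0

Check each constraint at x*: steam 132/132 (tight); dye 226/249 (slack 23); loom time 389/389 (tight).
Since dye is not tight, its dual is 0.
The binding rows give the dual system: 3·y_steam + 5·y_loom time = 53.5 and 1·y_steam + 6·y_loom time = 59.
Solving: y_steam = 2, y_loom time = 9.5.
Shadow price of dye = 0.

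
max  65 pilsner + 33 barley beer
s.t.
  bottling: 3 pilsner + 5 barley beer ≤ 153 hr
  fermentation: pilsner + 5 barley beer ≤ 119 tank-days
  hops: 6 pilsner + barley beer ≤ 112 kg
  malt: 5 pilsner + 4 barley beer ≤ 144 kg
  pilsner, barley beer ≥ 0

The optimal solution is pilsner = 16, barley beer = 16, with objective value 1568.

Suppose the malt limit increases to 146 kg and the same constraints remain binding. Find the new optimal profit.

At the optimum: bottling uses 128 of 153 (slack = 25); fermentation uses 96 of 119 (slack = 23); hops uses 112 of 112 (binding); malt uses 144 of 144 (binding).
Slack constraints have shadow price 0 (complementary slackness).
Dual feasibility on the basic columns requires 6·y_hops + 5·y_malt = 65, 1·y_hops + 4·y_malt = 33.
→ y_hops = 5 and y_malt = 7.
Δz = y_malt·Δb = 7 × (2) = 14, so new z* = 1568 + 14 = 1582.

1582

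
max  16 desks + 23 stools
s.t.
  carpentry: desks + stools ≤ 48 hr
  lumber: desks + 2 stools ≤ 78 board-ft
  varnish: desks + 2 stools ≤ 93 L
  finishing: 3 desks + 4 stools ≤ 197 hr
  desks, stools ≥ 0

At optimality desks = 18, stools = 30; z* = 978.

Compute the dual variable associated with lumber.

7

Check each constraint at x*: carpentry 48/48 (tight); lumber 78/78 (tight); varnish 78/93 (slack 15); finishing 174/197 (slack 23).
Since varnish, finishing are not tight, their duals are 0.
From A_Bᵀ y = c: 1·y_carpentry + 1·y_lumber = 16; 1·y_carpentry + 2·y_lumber = 23.
→ y_carpentry = 9 and y_lumber = 7.
Shadow price of lumber = 7.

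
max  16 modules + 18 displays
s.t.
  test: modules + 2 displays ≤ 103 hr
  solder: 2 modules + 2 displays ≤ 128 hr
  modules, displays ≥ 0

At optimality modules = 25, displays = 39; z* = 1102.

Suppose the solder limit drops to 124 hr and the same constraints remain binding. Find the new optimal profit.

Both test and solder are binding at x*.
Dual feasibility on the basic columns requires 1·y_test + 2·y_solder = 16, 2·y_test + 2·y_solder = 18.
This yields shadow prices y_test = 2, y_solder = 7.
Δz = y_solder·Δb = 7 × (-4) = -28, so new z* = 1102 − 28 = 1074.

1074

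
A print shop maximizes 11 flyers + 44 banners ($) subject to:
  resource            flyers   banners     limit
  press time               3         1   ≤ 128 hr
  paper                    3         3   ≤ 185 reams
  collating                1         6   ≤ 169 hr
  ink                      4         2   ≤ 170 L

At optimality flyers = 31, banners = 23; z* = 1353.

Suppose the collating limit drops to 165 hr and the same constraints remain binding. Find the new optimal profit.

Binding: collating and ink. Non-binding: press time (12 unused), paper (23 unused).
Slack constraints have shadow price 0 (complementary slackness).
The binding rows give the dual system: 1·y_collating + 4·y_ink = 11 and 6·y_collating + 2·y_ink = 44.
→ y_collating = 7 and y_ink = 1.
Δz = y_collating·Δb = 7 × (-4) = -28, so new z* = 1353 − 28 = 1325.

1325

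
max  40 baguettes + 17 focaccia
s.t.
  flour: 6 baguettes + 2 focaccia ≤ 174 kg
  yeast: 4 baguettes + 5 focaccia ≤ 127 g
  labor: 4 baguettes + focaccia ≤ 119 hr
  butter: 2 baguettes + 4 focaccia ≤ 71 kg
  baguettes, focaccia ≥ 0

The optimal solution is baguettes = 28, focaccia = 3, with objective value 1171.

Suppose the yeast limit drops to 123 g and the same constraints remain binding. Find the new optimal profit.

1167

Check each constraint at x*: flour 174/174 (tight); yeast 127/127 (tight); labor 115/119 (slack 4); butter 68/71 (slack 3).
Since labor, butter are not tight, their duals are 0.
From A_Bᵀ y = c: 6·y_flour + 4·y_yeast = 40; 2·y_flour + 5·y_yeast = 17.
This yields shadow prices y_flour = 6, y_yeast = 1.
Δz = y_yeast·Δb = 1 × (-4) = -4, so new z* = 1171 − 4 = 1167.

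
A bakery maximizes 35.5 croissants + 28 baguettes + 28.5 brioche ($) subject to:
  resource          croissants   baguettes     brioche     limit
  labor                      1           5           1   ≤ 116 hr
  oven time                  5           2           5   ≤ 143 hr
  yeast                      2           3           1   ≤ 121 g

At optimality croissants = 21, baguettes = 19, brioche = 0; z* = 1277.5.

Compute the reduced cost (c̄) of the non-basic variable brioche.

-7

At the optimum: labor uses 116 of 116 (binding); oven time uses 143 of 143 (binding); yeast uses 99 of 121 (slack = 22).
By complementary slackness, y = 0 for the non-binding constraint.
Dual feasibility on the basic columns requires 1·y_labor + 5·y_oven time = 35.5, 5·y_labor + 2·y_oven time = 28.
This yields shadow prices y_labor = 3, y_oven time = 6.5.
Reduced cost of brioche: c₃ − yᵀa₃ = 28.5 − (3·1 + 6.5·5) = 28.5 − 35.5 = -7.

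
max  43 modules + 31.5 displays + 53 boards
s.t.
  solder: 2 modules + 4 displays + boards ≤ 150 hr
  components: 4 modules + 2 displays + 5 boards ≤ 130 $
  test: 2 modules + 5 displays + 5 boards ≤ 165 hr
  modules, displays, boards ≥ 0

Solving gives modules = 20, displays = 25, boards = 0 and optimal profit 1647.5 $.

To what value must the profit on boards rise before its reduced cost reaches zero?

Check each constraint at x*: solder 140/150 (slack 10); components 130/130 (tight); test 165/165 (tight).
By complementary slackness, y = 0 for the non-binding constraint.
The binding rows give the dual system: 4·y_components + 2·y_test = 43 and 2·y_components + 5·y_test = 31.5.
Solving: y_components = 9.5, y_test = 2.5.
boards enters the basis when its profit ≥ yᵀa₃ = 9.5·5 + 2.5·5 = 60.

60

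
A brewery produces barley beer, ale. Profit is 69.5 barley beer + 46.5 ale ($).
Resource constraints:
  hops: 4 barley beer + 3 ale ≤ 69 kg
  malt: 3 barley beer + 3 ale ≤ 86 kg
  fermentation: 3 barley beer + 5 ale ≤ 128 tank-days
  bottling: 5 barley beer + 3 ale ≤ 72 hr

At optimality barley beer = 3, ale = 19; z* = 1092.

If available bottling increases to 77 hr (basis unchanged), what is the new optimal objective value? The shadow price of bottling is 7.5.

1129.5

Δb = 5, so new z* = 1092 + (7.5)·(5) = 1092 + 37.5 = 1129.5.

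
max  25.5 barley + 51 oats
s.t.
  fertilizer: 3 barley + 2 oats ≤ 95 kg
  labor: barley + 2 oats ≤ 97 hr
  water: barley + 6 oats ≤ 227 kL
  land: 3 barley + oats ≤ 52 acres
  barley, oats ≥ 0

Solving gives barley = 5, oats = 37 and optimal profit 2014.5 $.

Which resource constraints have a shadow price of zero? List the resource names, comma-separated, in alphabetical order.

fertilizer, labor

fertilizer: 89/95 (slack 6)
labor: 79/97 (slack 18)
water: 227/227 (binding)
land: 52/52 (binding)
By complementary slackness, a constraint with positive slack has shadow price 0 → fertilizer, labor.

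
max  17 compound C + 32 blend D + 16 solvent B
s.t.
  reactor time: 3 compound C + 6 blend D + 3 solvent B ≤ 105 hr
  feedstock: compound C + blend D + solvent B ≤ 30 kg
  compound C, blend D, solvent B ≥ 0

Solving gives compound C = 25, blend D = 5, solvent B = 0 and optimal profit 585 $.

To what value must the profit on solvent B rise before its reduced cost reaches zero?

17

Check each constraint at x*: reactor time 105/105 (tight); feedstock 30/30 (tight).
Dual feasibility on the basic columns requires 3·y_reactor time + 1·y_feedstock = 17, 6·y_reactor time + 1·y_feedstock = 32.
→ y_reactor time = 5 and y_feedstock = 2.
solvent B enters the basis when its profit ≥ yᵀa₃ = 5·3 + 2·1 = 17.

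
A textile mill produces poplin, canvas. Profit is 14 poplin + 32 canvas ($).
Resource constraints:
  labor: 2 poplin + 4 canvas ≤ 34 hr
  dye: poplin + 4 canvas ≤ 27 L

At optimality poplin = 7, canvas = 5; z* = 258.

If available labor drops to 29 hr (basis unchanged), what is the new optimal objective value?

Check each constraint at x*: labor 34/34 (tight); dye 27/27 (tight).
The binding rows give the dual system: 2·y_labor + 1·y_dye = 14 and 4·y_labor + 4·y_dye = 32.
Solving: y_labor = 6, y_dye = 2.
Δz = y_labor·Δb = 6 × (-5) = -30, so new z* = 258 − 30 = 228.

228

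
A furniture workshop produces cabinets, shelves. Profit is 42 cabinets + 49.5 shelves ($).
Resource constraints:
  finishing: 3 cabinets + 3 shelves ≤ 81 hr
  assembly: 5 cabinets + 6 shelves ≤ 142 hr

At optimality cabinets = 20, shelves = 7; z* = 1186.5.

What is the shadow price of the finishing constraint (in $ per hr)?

1.5

At the optimum: finishing uses 81 of 81 (binding); assembly uses 142 of 142 (binding).
Dual feasibility on the basic columns requires 3·y_finishing + 5·y_assembly = 42, 3·y_finishing + 6·y_assembly = 49.5.
Solving: y_finishing = 1.5, y_assembly = 7.5.
Shadow price of finishing = 1.5.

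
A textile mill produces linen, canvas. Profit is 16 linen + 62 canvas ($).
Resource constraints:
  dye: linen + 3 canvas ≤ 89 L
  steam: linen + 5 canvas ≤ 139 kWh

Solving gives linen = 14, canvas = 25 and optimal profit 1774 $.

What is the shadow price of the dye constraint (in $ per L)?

9

Check each constraint at x*: dye 89/89 (tight); steam 139/139 (tight).
Dual feasibility on the basic columns requires 1·y_dye + 1·y_steam = 16, 3·y_dye + 5·y_steam = 62.
This yields shadow prices y_dye = 9, y_steam = 7.
Shadow price of dye = 9.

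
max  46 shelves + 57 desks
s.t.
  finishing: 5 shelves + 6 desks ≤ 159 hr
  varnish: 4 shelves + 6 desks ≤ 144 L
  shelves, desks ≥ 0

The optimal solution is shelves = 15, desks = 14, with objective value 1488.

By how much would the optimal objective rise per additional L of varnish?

1.5

Check each constraint at x*: finishing 159/159 (tight); varnish 144/144 (tight).
From A_Bᵀ y = c: 5·y_finishing + 4·y_varnish = 46; 6·y_finishing + 6·y_varnish = 57.
This yields shadow prices y_finishing = 8, y_varnish = 1.5.
Shadow price of varnish = 1.5.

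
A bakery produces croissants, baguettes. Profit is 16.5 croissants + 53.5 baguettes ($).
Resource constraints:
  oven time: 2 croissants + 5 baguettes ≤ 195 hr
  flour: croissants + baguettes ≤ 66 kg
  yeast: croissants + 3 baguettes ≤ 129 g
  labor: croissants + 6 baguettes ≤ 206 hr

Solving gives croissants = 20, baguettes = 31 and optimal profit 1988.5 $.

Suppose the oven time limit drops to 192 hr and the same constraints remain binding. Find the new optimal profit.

Binding: oven time and labor. Non-binding: flour (15 unused), yeast (16 unused).
By complementary slackness, y = 0 for the non-binding constraints.
The binding rows give the dual system: 2·y_oven time + 1·y_labor = 16.5 and 5·y_oven time + 6·y_labor = 53.5.
→ y_oven time = 6.5 and y_labor = 3.5.
Δz = y_oven time·Δb = 6.5 × (-3) = -19.5, so new z* = 1988.5 − 19.5 = 1969.

1969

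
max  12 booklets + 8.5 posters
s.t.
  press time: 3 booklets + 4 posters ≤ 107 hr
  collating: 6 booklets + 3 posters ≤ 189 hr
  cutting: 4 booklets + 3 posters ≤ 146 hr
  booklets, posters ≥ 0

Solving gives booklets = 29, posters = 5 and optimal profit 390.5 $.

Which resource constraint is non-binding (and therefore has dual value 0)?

cutting

press time: 107/107 (binding)
collating: 189/189 (binding)
cutting: 131/146 (slack 15)
By complementary slackness, a constraint with positive slack has shadow price 0 → cutting.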